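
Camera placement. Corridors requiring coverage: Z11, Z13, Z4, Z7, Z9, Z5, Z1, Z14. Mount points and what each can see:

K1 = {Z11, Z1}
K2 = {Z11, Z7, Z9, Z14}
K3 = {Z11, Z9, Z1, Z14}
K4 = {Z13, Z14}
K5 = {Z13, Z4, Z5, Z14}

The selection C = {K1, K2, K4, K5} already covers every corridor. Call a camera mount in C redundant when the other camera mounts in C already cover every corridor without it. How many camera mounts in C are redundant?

Drop K1: Z1 uncovered — not redundant.
Drop K2: Z7, Z9 uncovered — not redundant.
Drop K4: the rest still cover every corridor — redundant.
Drop K5: Z4, Z5 uncovered — not redundant.
1 redundant: K4.

1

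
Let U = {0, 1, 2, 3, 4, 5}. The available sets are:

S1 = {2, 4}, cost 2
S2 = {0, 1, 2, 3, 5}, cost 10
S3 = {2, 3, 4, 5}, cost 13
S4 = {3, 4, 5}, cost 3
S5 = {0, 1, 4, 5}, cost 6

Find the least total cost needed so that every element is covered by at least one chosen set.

11

S1, S4, S5 cover every element at cost 2 + 3 + 6 = 11.
Any cover uses at least 2 sets; among all covering selections none totals below 11.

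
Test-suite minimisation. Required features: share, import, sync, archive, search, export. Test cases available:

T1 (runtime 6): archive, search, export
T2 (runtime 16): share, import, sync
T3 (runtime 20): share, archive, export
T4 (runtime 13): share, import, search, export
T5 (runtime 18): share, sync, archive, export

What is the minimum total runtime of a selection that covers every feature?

22

T1, T2 cover every feature at runtime 6 + 16 = 22.
Any cover uses at least 2 test cases; among all covering selections none totals below 22.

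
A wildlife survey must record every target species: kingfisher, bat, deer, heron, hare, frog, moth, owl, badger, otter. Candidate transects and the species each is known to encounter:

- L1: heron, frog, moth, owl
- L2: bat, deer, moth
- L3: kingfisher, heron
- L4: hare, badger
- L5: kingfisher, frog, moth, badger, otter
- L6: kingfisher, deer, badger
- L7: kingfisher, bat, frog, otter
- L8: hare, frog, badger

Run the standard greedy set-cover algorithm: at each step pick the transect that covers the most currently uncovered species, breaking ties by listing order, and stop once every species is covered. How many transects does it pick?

4

Pick 1: L5 covers 5 new species (kingfisher, frog, moth, badger, otter).
Pick 2: L1 covers 2 new species (heron, owl).
Pick 3: L2 covers 2 new species (bat, deer).
Pick 4: L4 covers 1 new species (hare).
Greedy uses 4 transects.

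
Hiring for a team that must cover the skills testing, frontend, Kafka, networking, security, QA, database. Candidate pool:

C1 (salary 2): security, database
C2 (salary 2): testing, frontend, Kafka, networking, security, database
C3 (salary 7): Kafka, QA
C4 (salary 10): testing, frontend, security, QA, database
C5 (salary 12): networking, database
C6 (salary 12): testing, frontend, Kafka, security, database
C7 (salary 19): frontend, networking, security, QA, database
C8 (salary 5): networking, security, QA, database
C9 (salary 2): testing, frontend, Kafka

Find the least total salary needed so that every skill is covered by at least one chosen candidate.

7

C2, C8 cover every skill at salary 2 + 5 = 7.
Any cover uses at least 2 candidates; among all covering selections none totals below 7.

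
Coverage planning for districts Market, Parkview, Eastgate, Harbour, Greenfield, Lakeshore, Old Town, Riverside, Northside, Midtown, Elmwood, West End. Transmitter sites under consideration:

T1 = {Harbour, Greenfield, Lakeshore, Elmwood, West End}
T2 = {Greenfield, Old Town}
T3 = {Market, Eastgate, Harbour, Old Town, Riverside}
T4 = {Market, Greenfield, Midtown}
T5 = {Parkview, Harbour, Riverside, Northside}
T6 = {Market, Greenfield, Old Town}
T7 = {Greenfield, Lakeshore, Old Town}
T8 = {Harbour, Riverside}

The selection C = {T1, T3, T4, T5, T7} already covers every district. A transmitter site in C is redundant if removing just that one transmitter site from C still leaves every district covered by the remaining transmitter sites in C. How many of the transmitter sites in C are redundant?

1

Drop T1: Elmwood, West End uncovered — not redundant.
Drop T3: Eastgate uncovered — not redundant.
Drop T4: Midtown uncovered — not redundant.
Drop T5: Parkview, Northside uncovered — not redundant.
Drop T7: the rest still cover every district — redundant.
1 redundant: T7.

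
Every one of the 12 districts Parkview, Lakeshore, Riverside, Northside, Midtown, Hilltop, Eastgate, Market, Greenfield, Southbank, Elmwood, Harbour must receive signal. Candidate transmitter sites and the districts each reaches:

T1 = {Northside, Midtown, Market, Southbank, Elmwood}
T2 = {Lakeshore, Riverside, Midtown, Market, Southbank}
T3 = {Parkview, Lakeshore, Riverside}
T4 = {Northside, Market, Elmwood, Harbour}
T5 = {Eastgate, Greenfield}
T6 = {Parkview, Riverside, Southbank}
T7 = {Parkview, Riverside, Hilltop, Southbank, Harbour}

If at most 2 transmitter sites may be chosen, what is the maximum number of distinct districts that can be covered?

Choosing T1, T7 covers {Parkview, Riverside, Northside, Midtown, Hilltop, Market, Southbank, Elmwood, Harbour} — 9 districts.
No choice of 2 transmitter sites does better; here Lakeshore, Eastgate, Greenfield are left uncovered.

9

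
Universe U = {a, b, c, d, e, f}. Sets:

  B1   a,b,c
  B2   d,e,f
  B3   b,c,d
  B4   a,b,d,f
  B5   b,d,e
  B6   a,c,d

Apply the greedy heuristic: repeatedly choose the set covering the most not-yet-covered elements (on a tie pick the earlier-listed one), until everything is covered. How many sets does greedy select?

Pick 1: B4 covers 4 new elements (a, b, d, f).
Pick 2: B1 covers 1 new elements (c).
Pick 3: B2 covers 1 new elements (e).
Greedy uses 3 sets. (The true minimum is 2.)

3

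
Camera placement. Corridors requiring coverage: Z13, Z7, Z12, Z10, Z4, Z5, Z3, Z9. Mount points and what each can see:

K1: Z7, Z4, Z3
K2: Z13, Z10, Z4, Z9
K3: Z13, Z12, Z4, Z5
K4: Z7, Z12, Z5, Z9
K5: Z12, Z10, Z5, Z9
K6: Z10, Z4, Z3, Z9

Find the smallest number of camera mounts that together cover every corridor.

K1, K2, K3 together cover {Z13, Z7, Z12, Z10, Z4, Z5, Z3, Z9} — every corridor.
No 2 of the 6 camera mounts cover everything (all 15 pairs fall short), so 3 is minimum.

3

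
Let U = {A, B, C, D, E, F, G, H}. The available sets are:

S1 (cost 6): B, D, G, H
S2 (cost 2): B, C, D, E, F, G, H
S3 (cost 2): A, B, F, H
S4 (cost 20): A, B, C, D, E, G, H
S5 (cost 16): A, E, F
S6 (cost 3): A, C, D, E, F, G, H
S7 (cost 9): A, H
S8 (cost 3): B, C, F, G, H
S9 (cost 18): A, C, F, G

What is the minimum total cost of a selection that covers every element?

4

S2, S3 cover every element at cost 2 + 2 = 4.
Any cover uses at least 2 sets; among all covering selections none totals below 4.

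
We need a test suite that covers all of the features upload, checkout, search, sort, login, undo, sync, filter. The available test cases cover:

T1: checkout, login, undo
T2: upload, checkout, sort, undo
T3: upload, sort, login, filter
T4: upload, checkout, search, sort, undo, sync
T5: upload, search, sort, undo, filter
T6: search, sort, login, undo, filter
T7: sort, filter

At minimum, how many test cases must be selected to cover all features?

T3, T4 together cover {upload, checkout, search, sort, login, undo, sync, filter} — every feature.
No single test case contains all 8 features, so 2 is optimal.

2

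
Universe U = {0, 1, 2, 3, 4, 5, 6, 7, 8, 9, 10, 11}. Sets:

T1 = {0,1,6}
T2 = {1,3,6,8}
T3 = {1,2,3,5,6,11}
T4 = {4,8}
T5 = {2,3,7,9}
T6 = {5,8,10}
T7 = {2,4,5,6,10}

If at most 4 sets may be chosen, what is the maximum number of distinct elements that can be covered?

11

Choosing T1, T2, T5, T7 covers {0, 1, 2, 3, 4, 5, 6, 7, 8, 9, 10} — 11 elements.
No choice of 4 sets does better; here 11 is left uncovered.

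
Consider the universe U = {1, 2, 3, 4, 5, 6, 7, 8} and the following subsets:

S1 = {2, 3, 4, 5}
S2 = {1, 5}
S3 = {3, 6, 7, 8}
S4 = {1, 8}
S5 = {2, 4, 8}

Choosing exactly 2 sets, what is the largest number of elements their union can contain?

7

Choosing S1, S3 covers {2, 3, 4, 5, 6, 7, 8} — 7 elements.
No choice of 2 sets does better; here 1 is left uncovered.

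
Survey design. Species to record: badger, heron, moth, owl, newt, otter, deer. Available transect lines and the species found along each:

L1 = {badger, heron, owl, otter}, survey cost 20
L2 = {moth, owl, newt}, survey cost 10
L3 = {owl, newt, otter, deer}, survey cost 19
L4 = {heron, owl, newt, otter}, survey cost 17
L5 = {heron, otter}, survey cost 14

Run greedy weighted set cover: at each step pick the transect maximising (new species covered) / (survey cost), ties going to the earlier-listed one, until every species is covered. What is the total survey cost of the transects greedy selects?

Pick 1: L2 adds 3 new (moth, owl, newt) at survey cost 10 (ratio 3/10).
Pick 2: L1 adds 3 new (badger, heron, otter) at survey cost 20 (ratio 3/20).
Pick 3: L3 adds 1 new (deer) at survey cost 19 (ratio 1/19).
Greedy total survey cost: 10 + 20 + 19 = 49.

49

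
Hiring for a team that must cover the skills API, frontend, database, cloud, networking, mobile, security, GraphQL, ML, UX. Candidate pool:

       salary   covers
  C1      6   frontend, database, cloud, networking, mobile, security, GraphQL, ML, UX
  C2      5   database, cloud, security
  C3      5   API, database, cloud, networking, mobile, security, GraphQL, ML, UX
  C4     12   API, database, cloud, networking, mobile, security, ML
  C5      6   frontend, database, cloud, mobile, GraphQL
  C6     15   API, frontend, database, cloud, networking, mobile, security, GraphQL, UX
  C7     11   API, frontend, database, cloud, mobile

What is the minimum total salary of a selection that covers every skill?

11

C1, C3 cover every skill at salary 6 + 5 = 11.
Any cover uses at least 2 candidates; among all covering selections none totals below 11.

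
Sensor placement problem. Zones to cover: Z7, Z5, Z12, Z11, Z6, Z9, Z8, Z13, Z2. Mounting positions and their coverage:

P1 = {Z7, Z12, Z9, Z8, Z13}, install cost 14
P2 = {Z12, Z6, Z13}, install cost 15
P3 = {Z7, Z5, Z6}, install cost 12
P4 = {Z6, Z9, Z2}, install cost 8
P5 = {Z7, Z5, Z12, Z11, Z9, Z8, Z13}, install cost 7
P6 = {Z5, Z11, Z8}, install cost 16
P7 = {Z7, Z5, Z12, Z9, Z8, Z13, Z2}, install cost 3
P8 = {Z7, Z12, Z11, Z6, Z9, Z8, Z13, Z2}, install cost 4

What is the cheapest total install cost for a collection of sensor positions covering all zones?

7

P7, P8 cover every zone at install cost 3 + 4 = 7.
Any cover uses at least 2 sensor positions; among all covering selections none totals below 7.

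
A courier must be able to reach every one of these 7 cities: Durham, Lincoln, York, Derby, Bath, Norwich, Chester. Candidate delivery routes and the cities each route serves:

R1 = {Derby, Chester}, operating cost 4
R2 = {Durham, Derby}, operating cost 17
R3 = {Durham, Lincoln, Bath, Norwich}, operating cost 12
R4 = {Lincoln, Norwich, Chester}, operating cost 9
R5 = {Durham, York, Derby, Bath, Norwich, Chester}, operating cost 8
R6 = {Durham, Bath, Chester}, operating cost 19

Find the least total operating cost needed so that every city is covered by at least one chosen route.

R4, R5 cover every city at operating cost 9 + 8 = 17.
Any cover uses at least 2 routes; among all covering selections none totals below 17.

17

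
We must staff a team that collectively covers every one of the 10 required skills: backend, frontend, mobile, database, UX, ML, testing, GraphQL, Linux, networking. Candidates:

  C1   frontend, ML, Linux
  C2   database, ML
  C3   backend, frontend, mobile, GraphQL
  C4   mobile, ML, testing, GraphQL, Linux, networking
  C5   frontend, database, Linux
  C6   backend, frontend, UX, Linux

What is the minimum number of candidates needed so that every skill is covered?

C2, C4, C6 together cover {backend, frontend, mobile, database, UX, ML, testing, GraphQL, Linux, networking} — every skill.
No 2 of the 6 candidates cover everything (all 15 pairs fall short), so 3 is minimum.

3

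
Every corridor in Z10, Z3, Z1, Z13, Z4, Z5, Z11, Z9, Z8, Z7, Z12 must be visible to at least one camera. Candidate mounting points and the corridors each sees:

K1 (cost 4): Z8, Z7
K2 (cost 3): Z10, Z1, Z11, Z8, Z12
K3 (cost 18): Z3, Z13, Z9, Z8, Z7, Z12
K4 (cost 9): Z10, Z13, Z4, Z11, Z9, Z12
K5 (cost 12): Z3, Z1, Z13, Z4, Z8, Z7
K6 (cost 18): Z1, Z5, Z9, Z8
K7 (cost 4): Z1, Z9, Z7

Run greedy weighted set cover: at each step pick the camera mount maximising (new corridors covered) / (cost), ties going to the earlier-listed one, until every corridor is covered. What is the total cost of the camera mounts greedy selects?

Pick 1: K2 adds 5 new (Z10, Z1, Z11, Z8, Z12) at cost 3 (ratio 5/3).
Pick 2: K7 adds 2 new (Z9, Z7) at cost 4 (ratio 2/4).
Pick 3: K5 adds 3 new (Z3, Z13, Z4) at cost 12 (ratio 3/12).
Pick 4: K6 adds 1 new (Z5) at cost 18 (ratio 1/18).
Greedy total cost: 3 + 4 + 12 + 18 = 37. (The true optimum is 33, so greedy overshoots here.)

37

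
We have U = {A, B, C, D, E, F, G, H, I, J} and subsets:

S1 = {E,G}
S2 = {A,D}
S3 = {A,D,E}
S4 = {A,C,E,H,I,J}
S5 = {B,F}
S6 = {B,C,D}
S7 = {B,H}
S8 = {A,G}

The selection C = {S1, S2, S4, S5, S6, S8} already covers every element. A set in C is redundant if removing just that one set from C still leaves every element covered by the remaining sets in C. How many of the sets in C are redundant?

Drop S1: the rest still cover every element — redundant.
Drop S2: the rest still cover every element — redundant.
Drop S4: H, I, J uncovered — not redundant.
Drop S5: F uncovered — not redundant.
Drop S6: the rest still cover every element — redundant.
Drop S8: the rest still cover every element — redundant.
4 redundant: S1, S2, S6, S8.

4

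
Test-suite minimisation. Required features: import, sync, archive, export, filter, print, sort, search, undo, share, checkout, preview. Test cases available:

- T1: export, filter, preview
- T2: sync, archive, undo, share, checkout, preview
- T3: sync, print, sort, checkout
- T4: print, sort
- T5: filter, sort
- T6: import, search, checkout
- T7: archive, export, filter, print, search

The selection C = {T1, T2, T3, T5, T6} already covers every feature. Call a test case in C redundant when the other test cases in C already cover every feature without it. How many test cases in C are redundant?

Drop T1: export uncovered — not redundant.
Drop T2: archive, undo, share uncovered — not redundant.
Drop T3: print uncovered — not redundant.
Drop T5: the rest still cover every feature — redundant.
Drop T6: import, search uncovered — not redundant.
1 redundant: T5.

1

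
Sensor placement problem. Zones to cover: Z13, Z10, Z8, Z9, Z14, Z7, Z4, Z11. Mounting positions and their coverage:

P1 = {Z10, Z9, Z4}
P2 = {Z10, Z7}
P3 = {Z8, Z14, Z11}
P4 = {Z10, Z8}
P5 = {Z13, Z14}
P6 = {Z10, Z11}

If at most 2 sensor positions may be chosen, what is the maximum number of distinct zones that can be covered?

Choosing P1, P3 covers {Z10, Z8, Z9, Z14, Z4, Z11} — 6 zones.
No choice of 2 sensor positions does better; here Z13, Z7 are left uncovered.

6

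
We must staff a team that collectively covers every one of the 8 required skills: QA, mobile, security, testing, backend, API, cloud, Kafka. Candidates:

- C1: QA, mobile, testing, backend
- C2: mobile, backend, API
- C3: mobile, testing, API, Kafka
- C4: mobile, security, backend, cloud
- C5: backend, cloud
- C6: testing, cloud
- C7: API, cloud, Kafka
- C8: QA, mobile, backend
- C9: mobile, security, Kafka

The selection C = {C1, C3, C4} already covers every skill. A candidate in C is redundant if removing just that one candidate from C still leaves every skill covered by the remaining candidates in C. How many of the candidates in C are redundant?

Drop C1: QA uncovered — not redundant.
Drop C3: API, Kafka uncovered — not redundant.
Drop C4: security, cloud uncovered — not redundant.
None of the candidates in C is redundant.

0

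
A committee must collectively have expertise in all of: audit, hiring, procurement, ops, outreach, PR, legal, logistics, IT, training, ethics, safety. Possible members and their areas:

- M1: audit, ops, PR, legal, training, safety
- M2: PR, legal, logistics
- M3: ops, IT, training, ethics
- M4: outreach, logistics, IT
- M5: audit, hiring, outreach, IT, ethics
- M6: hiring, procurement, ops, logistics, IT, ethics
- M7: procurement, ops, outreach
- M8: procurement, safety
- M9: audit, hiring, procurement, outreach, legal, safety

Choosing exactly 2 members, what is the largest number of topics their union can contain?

Choosing M1, M6 covers {audit, hiring, procurement, ops, PR, legal, logistics, IT, training, ethics, safety} — 11 topics.
No choice of 2 members does better; here outreach is left uncovered.

11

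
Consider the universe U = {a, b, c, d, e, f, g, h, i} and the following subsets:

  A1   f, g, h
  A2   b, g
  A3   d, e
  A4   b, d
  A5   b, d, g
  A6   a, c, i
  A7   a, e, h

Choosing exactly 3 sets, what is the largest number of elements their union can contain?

Choosing A1, A3, A6 covers {a, c, d, e, f, g, h, i} — 8 elements.
No choice of 3 sets does better; here b is left uncovered.

8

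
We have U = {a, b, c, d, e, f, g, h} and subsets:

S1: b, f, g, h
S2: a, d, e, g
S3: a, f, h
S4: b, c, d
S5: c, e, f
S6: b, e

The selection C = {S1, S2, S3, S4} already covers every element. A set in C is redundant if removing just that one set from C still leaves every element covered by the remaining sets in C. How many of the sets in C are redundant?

2

Drop S1: the rest still cover every element — redundant.
Drop S2: e uncovered — not redundant.
Drop S3: the rest still cover every element — redundant.
Drop S4: c uncovered — not redundant.
2 redundant: S1, S3.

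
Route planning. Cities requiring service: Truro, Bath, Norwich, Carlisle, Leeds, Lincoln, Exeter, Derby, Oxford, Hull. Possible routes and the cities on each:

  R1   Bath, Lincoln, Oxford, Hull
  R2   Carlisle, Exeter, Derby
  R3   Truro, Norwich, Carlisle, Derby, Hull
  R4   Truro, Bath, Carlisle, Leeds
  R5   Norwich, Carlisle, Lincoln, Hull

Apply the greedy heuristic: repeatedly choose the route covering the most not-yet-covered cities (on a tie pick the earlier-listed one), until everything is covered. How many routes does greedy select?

Pick 1: R3 covers 5 new cities (Truro, Norwich, Carlisle, Derby, Hull).
Pick 2: R1 covers 3 new cities (Bath, Lincoln, Oxford).
Pick 3: R2 covers 1 new cities (Exeter).
Pick 4: R4 covers 1 new cities (Leeds).
Greedy uses 4 routes.

4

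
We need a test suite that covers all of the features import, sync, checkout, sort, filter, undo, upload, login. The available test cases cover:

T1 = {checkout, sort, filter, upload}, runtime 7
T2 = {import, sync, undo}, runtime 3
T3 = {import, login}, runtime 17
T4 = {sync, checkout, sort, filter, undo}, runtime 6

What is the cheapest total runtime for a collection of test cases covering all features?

27

T1, T2, T3 cover every feature at runtime 7 + 3 + 17 = 27.
Any cover uses at least 3 test cases; among all covering selections none totals below 27.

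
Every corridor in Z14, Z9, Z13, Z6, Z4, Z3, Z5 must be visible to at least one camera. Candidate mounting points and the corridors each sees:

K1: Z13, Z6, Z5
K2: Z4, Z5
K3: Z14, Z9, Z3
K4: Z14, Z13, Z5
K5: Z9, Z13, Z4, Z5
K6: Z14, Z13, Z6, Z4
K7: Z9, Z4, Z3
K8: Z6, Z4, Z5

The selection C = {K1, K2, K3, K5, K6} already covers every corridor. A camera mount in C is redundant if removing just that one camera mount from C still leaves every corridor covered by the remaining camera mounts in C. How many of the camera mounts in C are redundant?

4

Drop K1: the rest still cover every corridor — redundant.
Drop K2: the rest still cover every corridor — redundant.
Drop K3: Z3 uncovered — not redundant.
Drop K5: the rest still cover every corridor — redundant.
Drop K6: the rest still cover every corridor — redundant.
4 redundant: K1, K2, K5, K6.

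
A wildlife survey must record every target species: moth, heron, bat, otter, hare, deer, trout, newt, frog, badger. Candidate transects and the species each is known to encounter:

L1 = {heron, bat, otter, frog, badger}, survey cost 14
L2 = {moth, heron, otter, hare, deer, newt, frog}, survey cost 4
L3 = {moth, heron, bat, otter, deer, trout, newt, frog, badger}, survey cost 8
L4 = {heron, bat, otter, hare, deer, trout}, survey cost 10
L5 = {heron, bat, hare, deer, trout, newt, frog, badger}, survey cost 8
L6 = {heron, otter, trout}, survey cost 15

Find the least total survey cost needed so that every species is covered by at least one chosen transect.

L2, L3 cover every species at survey cost 4 + 8 = 12.
Any cover uses at least 2 transects; among all covering selections none totals below 12.

12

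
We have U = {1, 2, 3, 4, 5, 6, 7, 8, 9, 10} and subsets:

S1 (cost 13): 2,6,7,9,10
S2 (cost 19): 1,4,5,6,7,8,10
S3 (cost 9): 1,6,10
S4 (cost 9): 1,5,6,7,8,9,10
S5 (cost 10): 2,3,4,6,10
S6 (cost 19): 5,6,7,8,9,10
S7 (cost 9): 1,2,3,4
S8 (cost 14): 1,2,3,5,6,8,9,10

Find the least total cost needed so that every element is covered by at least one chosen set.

18

S4, S7 cover every element at cost 9 + 9 = 18.
Any cover uses at least 2 sets; among all covering selections none totals below 18.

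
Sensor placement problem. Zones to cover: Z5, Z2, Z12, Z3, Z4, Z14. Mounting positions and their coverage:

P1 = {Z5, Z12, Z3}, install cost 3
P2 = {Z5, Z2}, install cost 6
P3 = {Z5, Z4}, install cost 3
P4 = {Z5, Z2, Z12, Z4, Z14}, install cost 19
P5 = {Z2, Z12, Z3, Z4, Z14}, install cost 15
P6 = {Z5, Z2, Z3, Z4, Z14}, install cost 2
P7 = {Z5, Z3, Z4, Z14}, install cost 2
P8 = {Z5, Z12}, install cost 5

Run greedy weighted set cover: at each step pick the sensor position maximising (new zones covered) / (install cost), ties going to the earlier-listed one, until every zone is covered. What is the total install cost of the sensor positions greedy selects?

Pick 1: P6 adds 5 new (Z5, Z2, Z3, Z4, Z14) at install cost 2 (ratio 5/2).
Pick 2: P1 adds 1 new (Z12) at install cost 3 (ratio 1/3).
Greedy total install cost: 2 + 3 = 5.

5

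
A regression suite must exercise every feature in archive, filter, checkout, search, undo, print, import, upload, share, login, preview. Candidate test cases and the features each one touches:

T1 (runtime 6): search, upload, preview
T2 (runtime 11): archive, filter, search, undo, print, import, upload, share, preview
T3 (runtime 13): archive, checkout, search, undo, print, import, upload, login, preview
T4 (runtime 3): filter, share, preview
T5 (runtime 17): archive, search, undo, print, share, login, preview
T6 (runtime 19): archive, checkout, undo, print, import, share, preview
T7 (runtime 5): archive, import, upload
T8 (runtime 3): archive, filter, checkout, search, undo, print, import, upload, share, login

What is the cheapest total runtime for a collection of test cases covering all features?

T4, T8 cover every feature at runtime 3 + 3 = 6.
Any cover uses at least 2 test cases; among all covering selections none totals below 6.

6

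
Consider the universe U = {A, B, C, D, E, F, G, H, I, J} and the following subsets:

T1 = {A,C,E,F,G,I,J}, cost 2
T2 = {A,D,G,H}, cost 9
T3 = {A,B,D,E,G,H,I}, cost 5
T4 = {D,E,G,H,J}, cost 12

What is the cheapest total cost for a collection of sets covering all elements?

T1, T3 cover every element at cost 2 + 5 = 7.
Any cover uses at least 2 sets; among all covering selections none totals below 7.

7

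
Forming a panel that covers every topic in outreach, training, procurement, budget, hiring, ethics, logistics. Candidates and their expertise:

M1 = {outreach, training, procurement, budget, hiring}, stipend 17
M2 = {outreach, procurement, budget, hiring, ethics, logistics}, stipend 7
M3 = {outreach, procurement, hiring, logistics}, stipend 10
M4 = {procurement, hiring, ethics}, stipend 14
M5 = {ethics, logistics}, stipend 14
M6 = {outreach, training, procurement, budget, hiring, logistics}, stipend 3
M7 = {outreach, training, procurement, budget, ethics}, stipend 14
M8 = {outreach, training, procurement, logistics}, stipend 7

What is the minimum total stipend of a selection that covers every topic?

M2, M6 cover every topic at stipend 7 + 3 = 10.
Any cover uses at least 2 members; among all covering selections none totals below 10.

10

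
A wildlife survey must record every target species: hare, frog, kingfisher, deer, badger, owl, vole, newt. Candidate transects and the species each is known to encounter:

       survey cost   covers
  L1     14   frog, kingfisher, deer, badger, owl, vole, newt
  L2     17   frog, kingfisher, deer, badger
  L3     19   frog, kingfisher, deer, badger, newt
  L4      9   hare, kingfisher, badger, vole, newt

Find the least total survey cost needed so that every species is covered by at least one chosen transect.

L1, L4 cover every species at survey cost 14 + 9 = 23.
Any cover uses at least 2 transects; among all covering selections none totals below 23.

23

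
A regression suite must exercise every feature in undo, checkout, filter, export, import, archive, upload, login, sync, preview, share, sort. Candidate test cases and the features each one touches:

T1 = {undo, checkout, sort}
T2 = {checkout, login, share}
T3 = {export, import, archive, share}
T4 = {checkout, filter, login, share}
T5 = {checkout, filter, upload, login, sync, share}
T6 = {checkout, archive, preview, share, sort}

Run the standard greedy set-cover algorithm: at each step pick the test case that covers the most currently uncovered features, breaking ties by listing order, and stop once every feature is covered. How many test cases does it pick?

Pick 1: T5 covers 6 new features (checkout, filter, upload, login, sync, share).
Pick 2: T3 covers 3 new features (export, import, archive).
Pick 3: T1 covers 2 new features (undo, sort).
Pick 4: T6 covers 1 new features (preview).
Greedy uses 4 test cases.

4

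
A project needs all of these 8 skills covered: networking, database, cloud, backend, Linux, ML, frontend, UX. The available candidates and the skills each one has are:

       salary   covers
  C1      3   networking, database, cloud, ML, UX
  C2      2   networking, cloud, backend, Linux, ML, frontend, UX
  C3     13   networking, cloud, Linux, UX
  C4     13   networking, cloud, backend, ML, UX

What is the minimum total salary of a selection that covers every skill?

C1, C2 cover every skill at salary 3 + 2 = 5.
Any cover uses at least 2 candidates; among all covering selections none totals below 5.

5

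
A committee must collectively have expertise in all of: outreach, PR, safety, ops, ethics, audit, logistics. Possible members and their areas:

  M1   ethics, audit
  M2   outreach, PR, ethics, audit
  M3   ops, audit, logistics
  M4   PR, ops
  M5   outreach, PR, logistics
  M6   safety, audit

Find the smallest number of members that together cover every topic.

M2, M3, M6 together cover {outreach, PR, safety, ops, ethics, audit, logistics} — every topic.
No 2 of the 6 members cover everything (all 15 pairs fall short), so 3 is minimum.

3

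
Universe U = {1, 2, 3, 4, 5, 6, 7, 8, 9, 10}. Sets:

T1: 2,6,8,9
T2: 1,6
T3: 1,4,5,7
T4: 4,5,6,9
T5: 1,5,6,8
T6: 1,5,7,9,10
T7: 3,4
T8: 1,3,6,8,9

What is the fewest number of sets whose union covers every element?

3

T1, T6, T7 together cover {1, 2, 3, 4, 5, 6, 7, 8, 9, 10} — every element.
No 2 of the 8 sets cover everything (all 28 pairs fall short), so 3 is minimum.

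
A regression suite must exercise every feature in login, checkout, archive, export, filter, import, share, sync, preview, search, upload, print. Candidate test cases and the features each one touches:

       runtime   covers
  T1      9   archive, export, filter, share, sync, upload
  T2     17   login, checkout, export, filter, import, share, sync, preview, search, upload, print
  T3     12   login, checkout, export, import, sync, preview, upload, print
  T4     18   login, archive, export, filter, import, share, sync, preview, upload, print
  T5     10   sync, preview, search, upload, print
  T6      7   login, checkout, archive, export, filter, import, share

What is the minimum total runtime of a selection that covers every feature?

17

T5, T6 cover every feature at runtime 10 + 7 = 17.
Any cover uses at least 2 test cases; among all covering selections none totals below 17.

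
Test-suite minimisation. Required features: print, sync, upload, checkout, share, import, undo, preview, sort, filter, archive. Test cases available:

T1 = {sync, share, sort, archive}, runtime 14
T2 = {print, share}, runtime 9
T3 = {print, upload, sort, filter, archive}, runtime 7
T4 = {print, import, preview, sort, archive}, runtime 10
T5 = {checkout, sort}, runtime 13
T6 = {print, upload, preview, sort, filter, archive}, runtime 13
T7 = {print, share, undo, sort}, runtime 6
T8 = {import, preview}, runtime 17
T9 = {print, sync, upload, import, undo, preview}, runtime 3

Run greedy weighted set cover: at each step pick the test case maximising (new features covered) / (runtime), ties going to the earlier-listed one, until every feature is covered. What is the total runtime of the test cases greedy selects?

29

Pick 1: T9 adds 6 new (print, sync, upload, import, undo, preview) at runtime 3 (ratio 6/3).
Pick 2: T3 adds 3 new (sort, filter, archive) at runtime 7 (ratio 3/7).
Pick 3: T7 adds 1 new (share) at runtime 6 (ratio 1/6).
Pick 4: T5 adds 1 new (checkout) at runtime 13 (ratio 1/13).
Greedy total runtime: 3 + 7 + 6 + 13 = 29.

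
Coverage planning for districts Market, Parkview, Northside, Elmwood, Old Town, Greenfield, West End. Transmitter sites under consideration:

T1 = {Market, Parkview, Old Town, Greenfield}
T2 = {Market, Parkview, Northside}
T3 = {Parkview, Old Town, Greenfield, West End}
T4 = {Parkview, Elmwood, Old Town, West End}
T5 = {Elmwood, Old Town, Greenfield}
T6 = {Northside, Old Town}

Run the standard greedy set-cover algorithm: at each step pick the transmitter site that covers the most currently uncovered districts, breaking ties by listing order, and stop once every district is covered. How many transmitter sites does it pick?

3

Pick 1: T1 covers 4 new districts (Market, Parkview, Old Town, Greenfield).
Pick 2: T4 covers 2 new districts (Elmwood, West End).
Pick 3: T2 covers 1 new districts (Northside).
Greedy uses 3 transmitter sites.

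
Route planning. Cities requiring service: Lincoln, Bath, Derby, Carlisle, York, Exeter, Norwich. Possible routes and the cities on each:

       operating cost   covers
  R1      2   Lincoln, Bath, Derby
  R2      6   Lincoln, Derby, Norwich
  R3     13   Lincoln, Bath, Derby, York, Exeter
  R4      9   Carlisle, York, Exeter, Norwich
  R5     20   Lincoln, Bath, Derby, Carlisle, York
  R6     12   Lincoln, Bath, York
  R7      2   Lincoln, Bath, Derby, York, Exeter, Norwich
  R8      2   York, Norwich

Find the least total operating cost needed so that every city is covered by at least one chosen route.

R1, R4 cover every city at operating cost 2 + 9 = 11.
Any cover uses at least 2 routes; among all covering selections none totals below 11.

11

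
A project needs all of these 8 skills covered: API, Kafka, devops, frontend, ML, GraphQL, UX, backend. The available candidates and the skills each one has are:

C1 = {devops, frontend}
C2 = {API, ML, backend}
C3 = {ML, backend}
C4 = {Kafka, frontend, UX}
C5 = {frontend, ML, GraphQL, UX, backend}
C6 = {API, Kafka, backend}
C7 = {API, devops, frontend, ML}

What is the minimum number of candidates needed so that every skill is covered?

C1, C5, C6 together cover {API, Kafka, devops, frontend, ML, GraphQL, UX, backend} — every skill.
No 2 of the 7 candidates cover everything (all 21 pairs fall short), so 3 is minimum.

3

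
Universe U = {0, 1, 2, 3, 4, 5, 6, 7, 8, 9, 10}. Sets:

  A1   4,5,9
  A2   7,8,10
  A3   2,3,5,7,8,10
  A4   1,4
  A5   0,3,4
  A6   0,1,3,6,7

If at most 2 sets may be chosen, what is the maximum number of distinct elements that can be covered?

Choosing A3, A6 covers {0, 1, 2, 3, 5, 6, 7, 8, 10} — 9 elements.
No choice of 2 sets does better; here 4, 9 are left uncovered.

9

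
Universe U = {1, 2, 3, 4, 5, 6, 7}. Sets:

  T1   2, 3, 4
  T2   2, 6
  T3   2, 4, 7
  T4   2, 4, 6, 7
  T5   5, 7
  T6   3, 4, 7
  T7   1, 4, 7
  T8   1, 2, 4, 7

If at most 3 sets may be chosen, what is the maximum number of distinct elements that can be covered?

Choosing T1, T2, T5 covers {2, 3, 4, 5, 6, 7} — 6 elements.
No choice of 3 sets does better; here 1 is left uncovered.

6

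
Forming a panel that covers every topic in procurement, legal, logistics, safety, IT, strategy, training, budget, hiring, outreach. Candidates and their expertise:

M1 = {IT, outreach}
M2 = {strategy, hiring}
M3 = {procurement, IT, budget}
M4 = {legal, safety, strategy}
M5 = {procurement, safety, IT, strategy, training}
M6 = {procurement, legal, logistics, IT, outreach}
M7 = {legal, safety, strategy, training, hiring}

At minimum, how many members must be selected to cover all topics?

M3, M6, M7 together cover {procurement, legal, logistics, safety, IT, strategy, training, budget, hiring, outreach} — every topic.
No 2 of the 7 members cover everything (all 21 pairs fall short), so 3 is minimum.
Greedy (largest uncovered first) would take M5, M6, M2, M3 — 4 members — but 3 suffice.

3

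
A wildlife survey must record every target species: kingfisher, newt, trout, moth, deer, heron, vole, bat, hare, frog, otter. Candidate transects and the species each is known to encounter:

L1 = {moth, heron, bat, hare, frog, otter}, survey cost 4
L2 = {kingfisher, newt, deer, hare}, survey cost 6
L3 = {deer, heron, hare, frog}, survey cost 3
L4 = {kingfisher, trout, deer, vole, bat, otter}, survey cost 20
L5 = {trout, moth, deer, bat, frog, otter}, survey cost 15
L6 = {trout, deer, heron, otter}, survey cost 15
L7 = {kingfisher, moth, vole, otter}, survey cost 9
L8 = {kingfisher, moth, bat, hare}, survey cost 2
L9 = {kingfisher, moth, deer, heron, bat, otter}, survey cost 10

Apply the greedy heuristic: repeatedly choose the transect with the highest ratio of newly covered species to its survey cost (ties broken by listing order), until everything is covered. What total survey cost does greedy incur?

39

Pick 1: L8 adds 4 new (kingfisher, moth, bat, hare) at survey cost 2 (ratio 4/2).
Pick 2: L3 adds 3 new (deer, heron, frog) at survey cost 3 (ratio 3/3).
Pick 3: L1 adds 1 new (otter) at survey cost 4 (ratio 1/4).
Pick 4: L2 adds 1 new (newt) at survey cost 6 (ratio 1/6).
Pick 5: L7 adds 1 new (vole) at survey cost 9 (ratio 1/9).
Pick 6: L5 adds 1 new (trout) at survey cost 15 (ratio 1/15).
Greedy total survey cost: 2 + 3 + 4 + 6 + 9 + 15 = 39. (The true optimum is 30, so greedy overshoots here.)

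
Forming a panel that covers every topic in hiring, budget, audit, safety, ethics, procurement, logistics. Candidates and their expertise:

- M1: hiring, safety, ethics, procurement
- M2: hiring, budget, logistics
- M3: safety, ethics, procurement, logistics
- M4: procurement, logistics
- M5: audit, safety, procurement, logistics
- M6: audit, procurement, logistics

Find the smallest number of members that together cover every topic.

M1, M2, M5 together cover {hiring, budget, audit, safety, ethics, procurement, logistics} — every topic.
No 2 of the 6 members cover everything (all 15 pairs fall short), so 3 is minimum.

3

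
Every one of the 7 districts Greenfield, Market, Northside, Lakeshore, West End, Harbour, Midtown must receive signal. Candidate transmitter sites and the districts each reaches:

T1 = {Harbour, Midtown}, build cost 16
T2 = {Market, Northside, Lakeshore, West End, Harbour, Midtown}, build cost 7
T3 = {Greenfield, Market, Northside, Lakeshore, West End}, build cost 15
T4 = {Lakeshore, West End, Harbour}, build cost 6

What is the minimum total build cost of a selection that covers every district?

22

T2, T3 cover every district at build cost 7 + 15 = 22.
Any cover uses at least 2 transmitter sites; among all covering selections none totals below 22.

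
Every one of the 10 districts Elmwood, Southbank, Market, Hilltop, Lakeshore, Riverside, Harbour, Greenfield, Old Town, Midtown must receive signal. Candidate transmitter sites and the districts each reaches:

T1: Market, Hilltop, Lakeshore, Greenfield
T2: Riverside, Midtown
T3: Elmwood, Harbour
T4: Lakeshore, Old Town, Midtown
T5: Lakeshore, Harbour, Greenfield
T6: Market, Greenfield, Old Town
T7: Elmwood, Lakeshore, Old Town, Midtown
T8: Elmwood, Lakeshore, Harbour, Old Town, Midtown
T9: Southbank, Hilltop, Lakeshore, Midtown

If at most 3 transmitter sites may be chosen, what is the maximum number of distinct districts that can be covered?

Choosing T1, T2, T8 covers {Elmwood, Market, Hilltop, Lakeshore, Riverside, Harbour, Greenfield, Old Town, Midtown} — 9 districts.
No choice of 3 transmitter sites does better; here Southbank is left uncovered.

9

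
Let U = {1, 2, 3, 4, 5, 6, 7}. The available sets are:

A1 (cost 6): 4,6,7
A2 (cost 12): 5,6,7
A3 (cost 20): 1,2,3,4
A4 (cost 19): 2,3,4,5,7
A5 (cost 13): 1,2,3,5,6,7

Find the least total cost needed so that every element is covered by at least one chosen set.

19

A1, A5 cover every element at cost 6 + 13 = 19.
Any cover uses at least 2 sets; among all covering selections none totals below 19.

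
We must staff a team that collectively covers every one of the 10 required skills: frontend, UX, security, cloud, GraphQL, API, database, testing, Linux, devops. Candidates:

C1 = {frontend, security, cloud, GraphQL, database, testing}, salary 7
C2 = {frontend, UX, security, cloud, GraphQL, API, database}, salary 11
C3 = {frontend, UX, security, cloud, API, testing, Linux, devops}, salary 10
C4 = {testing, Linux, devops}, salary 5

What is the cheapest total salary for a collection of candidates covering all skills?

16

C2, C4 cover every skill at salary 11 + 5 = 16.
Any cover uses at least 2 candidates; among all covering selections none totals below 16.
Greedy by coverage-per-salary would pick C1, C3 for 17 — worse than the optimum 16.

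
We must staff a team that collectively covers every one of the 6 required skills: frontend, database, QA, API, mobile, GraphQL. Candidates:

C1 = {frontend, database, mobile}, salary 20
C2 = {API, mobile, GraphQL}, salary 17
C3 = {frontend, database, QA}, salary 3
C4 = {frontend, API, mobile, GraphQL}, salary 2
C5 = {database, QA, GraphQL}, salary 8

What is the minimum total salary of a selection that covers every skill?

5

C3, C4 cover every skill at salary 3 + 2 = 5.
Any cover uses at least 2 candidates; among all covering selections none totals below 5.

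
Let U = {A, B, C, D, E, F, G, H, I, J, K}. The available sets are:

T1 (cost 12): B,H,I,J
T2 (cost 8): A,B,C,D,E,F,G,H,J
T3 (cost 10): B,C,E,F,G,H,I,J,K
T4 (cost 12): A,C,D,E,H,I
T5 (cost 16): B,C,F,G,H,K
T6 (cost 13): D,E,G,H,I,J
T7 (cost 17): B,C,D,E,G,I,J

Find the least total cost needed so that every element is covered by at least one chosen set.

T2, T3 cover every element at cost 8 + 10 = 18.
Any cover uses at least 2 sets; among all covering selections none totals below 18.

18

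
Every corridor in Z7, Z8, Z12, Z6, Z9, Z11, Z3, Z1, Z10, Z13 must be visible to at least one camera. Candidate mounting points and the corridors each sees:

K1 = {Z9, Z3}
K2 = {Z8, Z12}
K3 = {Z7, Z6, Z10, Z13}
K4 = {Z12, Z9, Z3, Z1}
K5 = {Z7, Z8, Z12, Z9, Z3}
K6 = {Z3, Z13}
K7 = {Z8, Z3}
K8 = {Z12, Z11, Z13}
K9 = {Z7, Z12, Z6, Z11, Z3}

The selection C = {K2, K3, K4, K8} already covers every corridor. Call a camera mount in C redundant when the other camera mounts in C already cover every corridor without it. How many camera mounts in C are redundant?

Drop K2: Z8 uncovered — not redundant.
Drop K3: Z7, Z6, Z10 uncovered — not redundant.
Drop K4: Z9, Z3, Z1 uncovered — not redundant.
Drop K8: Z11 uncovered — not redundant.
None of the camera mounts in C is redundant.

0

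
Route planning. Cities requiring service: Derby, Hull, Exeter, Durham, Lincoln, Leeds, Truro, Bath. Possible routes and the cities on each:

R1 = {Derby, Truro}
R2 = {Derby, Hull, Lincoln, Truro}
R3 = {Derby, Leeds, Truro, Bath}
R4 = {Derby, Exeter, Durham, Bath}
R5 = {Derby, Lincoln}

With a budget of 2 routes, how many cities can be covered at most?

Choosing R2, R4 covers {Derby, Hull, Exeter, Durham, Lincoln, Truro, Bath} — 7 cities.
No choice of 2 routes does better; here Leeds is left uncovered.

7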